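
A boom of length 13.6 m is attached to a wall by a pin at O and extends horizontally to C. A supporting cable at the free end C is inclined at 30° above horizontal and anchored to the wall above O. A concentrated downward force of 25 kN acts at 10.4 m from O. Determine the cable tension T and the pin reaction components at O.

ΣM about O: T·sin30°·13.6 − 25·10.4 = 0 → T = 260/(13.6·0.5) = 38.2353 ≈ 38.24 kN.
ΣF_x = 0: O_x − T·cos30° = 0 → O_x = 38.2353 × 0.866025 = 33.11 kN.
ΣF_y = 0: O_y + T·sin30° − 25 = 0 → O_y = 25 − 38.2353 × 0.5 = 5.882 kN.

T = 38.24 kN, O_x = 33.11 kN, O_y = 5.882 kN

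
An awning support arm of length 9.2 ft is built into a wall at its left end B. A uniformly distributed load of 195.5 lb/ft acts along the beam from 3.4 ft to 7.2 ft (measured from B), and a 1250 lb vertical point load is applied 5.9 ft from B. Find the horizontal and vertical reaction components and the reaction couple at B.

B_x = 0, B_y = 1993 lb, M_B = 11310 lb·ft

Resultant of the distributed load: 195.5 × 3.8 = 742.9 lb at 5.3 ft from B.
ΣF_x = 0: B_x = 0.
ΣF_y = 0: B_y − 195.5·3.8 − 1250 = 0 → B_y = 1993 lb.
ΣM about B: M_B − (195.5·3.8)·5.3 − 1250·5.9 = 0 → M_B = 11310 lb·ft.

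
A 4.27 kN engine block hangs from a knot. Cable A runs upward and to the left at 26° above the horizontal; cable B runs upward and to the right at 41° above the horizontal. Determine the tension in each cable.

T_A = 3.501 kN, T_B = 4.169 kN

ΣF_x = 0: −T_A·cos26° + T_B·cos41° = 0 → T_B = 1.19091·T_A.
ΣF_y = 0: T_A·sin26° + T_B·sin41° = 4.27.
Substitute: T_A·(0.438371 + 1.19091·0.656059) = 4.27 → T_A = 3.50092 ≈ 3.501 kN.
Then T_B = 1.19091 × 3.50092 = 4.169 kN.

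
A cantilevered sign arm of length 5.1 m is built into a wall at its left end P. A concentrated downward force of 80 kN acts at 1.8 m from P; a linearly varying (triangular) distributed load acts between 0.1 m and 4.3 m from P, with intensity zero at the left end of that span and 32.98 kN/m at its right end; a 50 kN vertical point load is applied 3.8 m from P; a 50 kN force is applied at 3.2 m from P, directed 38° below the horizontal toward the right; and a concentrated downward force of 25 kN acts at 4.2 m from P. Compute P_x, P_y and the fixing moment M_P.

P_x = -39.40 kN, P_y = 255.0 kN, M_P = 738.4 kN·m

Resultant of the triangular load: ½ × 32.98 × 4.2 = 69.258 kN, acting at 2.9 m from P (one-third of the span from the peak).
ΣF_x = 0: P_x + 50·cos38° = 0 → P_x = -39.40 kN.
ΣF_y = 0: P_y − 80 − ½·32.98·4.2 − 50 − 50·sin38° − 25 = 0 → P_y = 255.0 kN.
ΣM about P: M_P − 80·1.8 − (½·32.98·4.2)·2.9 − 50·3.8 − 50·sin38°·3.2 − 25·4.2 = 0 → M_P = 738.4 kN·m.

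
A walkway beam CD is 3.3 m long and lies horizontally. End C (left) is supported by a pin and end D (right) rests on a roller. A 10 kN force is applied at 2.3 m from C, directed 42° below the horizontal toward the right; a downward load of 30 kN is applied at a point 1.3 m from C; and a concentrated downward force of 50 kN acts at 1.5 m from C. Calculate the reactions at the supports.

C_x = -7.431 kN, C_y = 47.48 kN, D_y = 39.21 kN

Taking moments about C: D_y·3.3 − 10·sin42°·2.3 − 30·1.3 − 50·1.5 = 0 → D_y = 129.39/3.3 = 39.2091 ≈ 39.21 kN.
ΣF_y = 0: C_y + 39.2091 − 10·sin42° − 30 − 50 = 0 → C_y = 47.48 kN.
ΣF_x = 0: C_x + 10·cos42° = 0 → C_x = -7.431 kN.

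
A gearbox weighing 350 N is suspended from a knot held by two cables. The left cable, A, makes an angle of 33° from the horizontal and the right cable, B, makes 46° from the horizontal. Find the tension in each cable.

ΣF_x = 0: −T_A·cos33° + T_B·cos46° = 0 → T_B = 1.20731·T_A.
ΣF_y = 0: T_A·sin33° + T_B·sin46° = 350.
Substitute: T_A·(0.544639 + 1.20731·0.71934) = 350 → T_A = 247.681 ≈ 247.7 N.
Then T_B = 1.20731 × 247.681 = 299.0 N.

T_A = 247.7 N, T_B = 299.0 N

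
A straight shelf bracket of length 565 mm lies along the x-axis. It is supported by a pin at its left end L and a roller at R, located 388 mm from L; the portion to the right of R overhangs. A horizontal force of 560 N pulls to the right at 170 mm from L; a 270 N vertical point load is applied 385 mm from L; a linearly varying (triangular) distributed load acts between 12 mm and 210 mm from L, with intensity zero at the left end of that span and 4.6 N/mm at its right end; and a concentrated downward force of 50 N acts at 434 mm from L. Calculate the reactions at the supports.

L_x = -560.0 N, L_y = 282.5 N, R_y = 492.9 N

Resultant of the triangular load: ½ × 4.6 × 198 = 455.4 N, acting at 144 mm from L (one-third of the span from the peak).
Moments about L: R_y·388 − 270·385 − (½·4.6·198)·144 − 50·434 = 0 → R_y = 191227.6/388 = 492.855 ≈ 492.9 N.
ΣF_y = 0: L_y + 492.855 − 270 − ½·4.6·198 − 50 = 0 → L_y = 282.5 N.
ΣF_x = 0: L_x + 560 = 0 → L_x = -560.0 N.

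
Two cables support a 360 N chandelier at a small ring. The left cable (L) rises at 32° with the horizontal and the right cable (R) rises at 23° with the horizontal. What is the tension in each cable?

ΣF_x = 0: −T_L·cos32° + T_R·cos23° = 0 → T_R = 0.921286·T_L.
ΣF_y = 0: T_L·sin32° + T_R·sin23° = 360.
Substitute: T_L·(0.529919 + 0.921286·0.390731) = 360 → T_L = 404.543 ≈ 404.5 N.
Then T_R = 0.921286 × 404.543 = 372.7 N.

T_L = 404.5 N, T_R = 372.7 N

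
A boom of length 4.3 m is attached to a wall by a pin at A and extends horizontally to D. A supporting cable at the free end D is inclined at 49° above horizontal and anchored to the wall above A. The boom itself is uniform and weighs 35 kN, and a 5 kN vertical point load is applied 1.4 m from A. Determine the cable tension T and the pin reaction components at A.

ΣM about A: T·sin49°·4.3 − 35·2.15 − 5·1.4 = 0 → T = 82.25/(4.3·0.75471) = 25.3447 ≈ 25.34 kN.
ΣF_x = 0: A_x − T·cos49° = 0 → A_x = 25.3447 × 0.656059 = 16.63 kN.
ΣF_y = 0: A_y + T·sin49° − 35 − 5 = 0 → A_y = 40 − 25.3447 × 0.75471 = 20.87 kN.

T = 25.34 kN, A_x = 16.63 kN, A_y = 20.87 kN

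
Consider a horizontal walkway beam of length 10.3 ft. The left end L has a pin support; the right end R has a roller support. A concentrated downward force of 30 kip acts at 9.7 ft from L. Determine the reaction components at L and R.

ΣM about L: R_y·10.3 − 30·9.7 = 0 → R_y = 291/10.3 = 28.2524 ≈ 28.25 kip.
ΣF_y = 0: L_y + 28.2524 − 30 = 0 → L_y = 1.748 kip.
ΣF_x = 0: no horizontal applied forces, so L_x = 0.

L_x = 0, L_y = 1.748 kip, R_y = 28.25 kip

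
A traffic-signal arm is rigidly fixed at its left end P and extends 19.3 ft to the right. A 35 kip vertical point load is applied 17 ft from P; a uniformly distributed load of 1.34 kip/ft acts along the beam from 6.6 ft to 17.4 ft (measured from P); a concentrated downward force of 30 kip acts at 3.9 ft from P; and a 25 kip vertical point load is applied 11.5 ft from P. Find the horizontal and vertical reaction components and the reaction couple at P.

Resultant of the distributed load: 1.34 × 10.8 = 14.472 kip at 12 ft from P.
ΣF_x = 0: P_x = 0.
ΣF_y = 0: P_y − 35 − 1.34·10.8 − 30 − 25 = 0 → P_y = 104.5 kip.
ΣM about P: M_P − 35·17 − (1.34·10.8)·12 − 30·3.9 − 25·11.5 = 0 → M_P = 1173 kip·ft.

P_x = 0, P_y = 104.5 kip, M_P = 1173 kip·ft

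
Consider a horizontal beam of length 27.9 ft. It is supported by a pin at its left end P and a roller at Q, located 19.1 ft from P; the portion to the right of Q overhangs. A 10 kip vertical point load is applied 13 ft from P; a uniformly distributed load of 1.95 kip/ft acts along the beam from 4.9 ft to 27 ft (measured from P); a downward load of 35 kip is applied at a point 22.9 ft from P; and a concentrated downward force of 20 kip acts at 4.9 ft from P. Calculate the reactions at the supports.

P_x = 0, P_y = 18.21 kip, Q_y = 89.89 kip

Resultant of the distributed load: 1.95 × 22.1 = 43.095 kip at 15.95 ft from P.
Moments about P: Q_y·19.1 − 10·13 − (1.95·22.1)·15.95 − 35·22.9 − 20·4.9 = 0 → Q_y = 1716.86525/19.1 = 89.8882 ≈ 89.89 kip.
ΣF_y = 0: P_y + 89.8882 − 10 − 1.95·22.1 − 35 − 20 = 0 → P_y = 18.21 kip.
ΣF_x = 0: no horizontal applied forces, so P_x = 0.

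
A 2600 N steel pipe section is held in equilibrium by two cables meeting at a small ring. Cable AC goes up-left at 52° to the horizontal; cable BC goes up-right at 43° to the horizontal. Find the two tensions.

ΣF_x = 0: −T_AC·cos52° + T_BC·cos43° = 0 → T_BC = 0.841811·T_AC.
ΣF_y = 0: T_AC·sin52° + T_BC·sin43° = 2600.
Substitute: T_AC·(0.788011 + 0.841811·0.681998) = 2600 → T_AC = 1908.78 ≈ 1909 N.
Then T_BC = 0.841811 × 1908.78 = 1607 N.

T_AC = 1909 N, T_BC = 1607 N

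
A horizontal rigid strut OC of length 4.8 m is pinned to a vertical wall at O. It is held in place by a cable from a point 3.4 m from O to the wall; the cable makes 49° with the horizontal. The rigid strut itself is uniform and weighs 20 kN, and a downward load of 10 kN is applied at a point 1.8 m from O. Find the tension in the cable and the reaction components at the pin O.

T = 25.72 kN, O_x = 16.87 kN, O_y = 10.59 kN

ΣM about O: T·sin49°·3.4 − 20·2.4 − 10·1.8 = 0 → T = 66/(3.4·0.75471) = 25.7208 ≈ 25.72 kN.
ΣF_x = 0: O_x − T·cos49° = 0 → O_x = 25.7208 × 0.656059 = 16.87 kN.
ΣF_y = 0: O_y + T·sin49° − 20 − 10 = 0 → O_y = 30 − 25.7208 × 0.75471 = 10.59 kN.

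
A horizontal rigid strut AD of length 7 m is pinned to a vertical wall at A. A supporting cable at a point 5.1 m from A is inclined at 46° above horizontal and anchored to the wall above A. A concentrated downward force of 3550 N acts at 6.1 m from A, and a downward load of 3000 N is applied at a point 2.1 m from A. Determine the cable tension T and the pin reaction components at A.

ΣM about A: T·sin46°·5.1 − 3550·6.1 − 3000·2.1 = 0 → T = 27955/(5.1·0.71934) = 7620 N.
ΣF_x = 0: A_x − T·cos46° = 0 → A_x = 7620 × 0.694658 = 5293 N.
ΣF_y = 0: A_y + T·sin46° − 3550 − 3000 = 0 → A_y = 6550 − 7620 × 0.71934 = 1069 N.

T = 7620 N, A_x = 5293 N, A_y = 1069 N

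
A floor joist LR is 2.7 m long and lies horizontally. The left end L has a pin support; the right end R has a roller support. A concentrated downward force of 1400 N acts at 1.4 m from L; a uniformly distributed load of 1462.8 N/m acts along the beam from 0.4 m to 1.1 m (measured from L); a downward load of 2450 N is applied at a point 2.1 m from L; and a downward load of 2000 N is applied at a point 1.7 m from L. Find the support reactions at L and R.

L_x = 0, L_y = 2699 N, R_y = 4175 N

Resultant of the distributed load: 1462.8 × 0.7 = 1023.96 N at 0.75 m from L.
Taking moments about L: R_y·2.7 − 1400·1.4 − (1462.8·0.7)·0.75 − 2450·2.1 − 2000·1.7 = 0 → R_y = 11272.97/2.7 = 4175.17 ≈ 4175 N.
ΣF_y = 0: L_y + 4175.17 − 1400 − 1462.8·0.7 − 2450 − 2000 = 0 → L_y = 2699 N.
ΣF_x = 0: no horizontal applied forces, so L_x = 0.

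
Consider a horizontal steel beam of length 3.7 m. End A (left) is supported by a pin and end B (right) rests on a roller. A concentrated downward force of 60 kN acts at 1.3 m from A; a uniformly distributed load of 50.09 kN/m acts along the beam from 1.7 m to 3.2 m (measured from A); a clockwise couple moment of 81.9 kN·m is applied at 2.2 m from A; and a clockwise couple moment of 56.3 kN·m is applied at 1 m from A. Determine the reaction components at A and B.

A_x = 0, A_y = 26.95 kN, B_y = 108.2 kN

Resultant of the distributed load: 50.09 × 1.5 = 75.135 kN at 2.45 m from A.
Taking moments about A: B_y·3.7 − 60·1.3 − (50.09·1.5)·2.45 − 81.9 − 56.3 = 0 → B_y = 400.28075/3.7 = 108.184 ≈ 108.2 kN.
ΣF_y = 0: A_y + 108.184 − 60 − 50.09·1.5 = 0 → A_y = 26.95 kN.
ΣF_x = 0: no horizontal applied forces, so A_x = 0.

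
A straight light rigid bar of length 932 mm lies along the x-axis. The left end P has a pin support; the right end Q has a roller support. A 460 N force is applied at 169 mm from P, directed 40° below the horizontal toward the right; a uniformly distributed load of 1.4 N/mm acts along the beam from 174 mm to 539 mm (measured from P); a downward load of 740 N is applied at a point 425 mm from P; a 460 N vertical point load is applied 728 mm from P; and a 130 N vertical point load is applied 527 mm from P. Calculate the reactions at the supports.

Resultant of the distributed load: 1.4 × 365 = 511 N at 356.5 mm from P.
ΣM about P: Q_y·932 − 460·sin40°·169 − (1.4·365)·356.5 − 740·425 − 460·728 − 130·527 = 0 → Q_y = 950032/932 = 1019.35 ≈ 1019 N.
ΣF_y = 0: P_y + 1019.35 − 460·sin40° − 1.4·365 − 740 − 460 − 130 = 0 → P_y = 1117 N.
ΣF_x = 0: P_x + 460·cos40° = 0 → P_x = -352.4 N.

P_x = -352.4 N, P_y = 1117 N, Q_y = 1019 N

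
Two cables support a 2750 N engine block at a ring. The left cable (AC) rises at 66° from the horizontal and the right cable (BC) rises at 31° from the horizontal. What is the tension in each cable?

T_AC = 2375 N, T_BC = 1127 N

ΣF_x = 0: −T_AC·cos66° + T_BC·cos31° = 0 → T_BC = 0.474513·T_AC.
ΣF_y = 0: T_AC·sin66° + T_BC·sin31° = 2750.
Substitute: T_AC·(0.913545 + 0.474513·0.515038) = 2750 → T_AC = 2374.91 ≈ 2375 N.
Then T_BC = 0.474513 × 2374.91 = 1127 N.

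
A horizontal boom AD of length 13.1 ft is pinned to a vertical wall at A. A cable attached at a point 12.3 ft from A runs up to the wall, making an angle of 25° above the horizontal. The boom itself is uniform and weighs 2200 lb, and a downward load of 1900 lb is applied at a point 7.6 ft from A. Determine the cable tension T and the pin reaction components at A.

T = 5550 lb, A_x = 5030 lb, A_y = 1754 lb

ΣM about A: T·sin25°·12.3 − 2200·6.55 − 1900·7.6 = 0 → T = 28850/(12.3·0.422618) = 5550 lb.
ΣF_x = 0: A_x − T·cos25° = 0 → A_x = 5550 × 0.906308 = 5030 lb.
ΣF_y = 0: A_y + T·sin25° − 2200 − 1900 = 0 → A_y = 4100 − 5550 × 0.422618 = 1754 lb.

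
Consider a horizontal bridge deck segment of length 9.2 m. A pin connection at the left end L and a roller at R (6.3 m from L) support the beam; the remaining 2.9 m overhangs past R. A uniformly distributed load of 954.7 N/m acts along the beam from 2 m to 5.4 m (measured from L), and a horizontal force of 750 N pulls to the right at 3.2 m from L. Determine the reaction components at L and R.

Resultant of the distributed load: 954.7 × 3.4 = 3245.98 N at 3.7 m from L.
Moments about L: R_y·6.3 − (954.7·3.4)·3.7 = 0 → R_y = 12010.126/6.3 = 1906.37 ≈ 1906 N.
ΣF_y = 0: L_y + 1906.37 − 954.7·3.4 = 0 → L_y = 1340 N.
ΣF_x = 0: L_x + 750 = 0 → L_x = -750.0 N.

L_x = -750.0 N, L_y = 1340 N, R_y = 1906 N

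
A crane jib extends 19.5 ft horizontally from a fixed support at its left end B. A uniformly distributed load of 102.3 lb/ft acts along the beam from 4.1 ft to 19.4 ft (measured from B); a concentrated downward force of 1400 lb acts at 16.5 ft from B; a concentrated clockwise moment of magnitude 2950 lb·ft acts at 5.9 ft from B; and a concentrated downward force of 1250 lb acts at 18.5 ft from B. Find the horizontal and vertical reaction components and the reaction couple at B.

Resultant of the distributed load: 102.3 × 15.3 = 1565.19 lb at 11.75 ft from B.
ΣF_x = 0: B_x = 0.
ΣF_y = 0: B_y − 102.3·15.3 − 1400 − 1250 = 0 → B_y = 4215 lb.
ΣM about B: M_B − (102.3·15.3)·11.75 − 1400·16.5 − 2950 − 1250·18.5 = 0 → M_B = 67570 lb·ft.

B_x = 0, B_y = 4215 lb, M_B = 67570 lb·ft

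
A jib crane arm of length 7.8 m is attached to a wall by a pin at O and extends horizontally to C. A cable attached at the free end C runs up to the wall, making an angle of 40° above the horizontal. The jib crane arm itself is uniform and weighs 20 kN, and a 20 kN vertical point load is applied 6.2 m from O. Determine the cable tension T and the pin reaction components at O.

T = 40.29 kN, O_x = 30.86 kN, O_y = 14.10 kN

ΣM about O: T·sin40°·7.8 − 20·3.9 − 20·6.2 = 0 → T = 202/(7.8·0.642788) = 40.2892 ≈ 40.29 kN.
ΣF_x = 0: O_x − T·cos40° = 0 → O_x = 40.2892 × 0.766044 = 30.86 kN.
ΣF_y = 0: O_y + T·sin40° − 20 − 20 = 0 → O_y = 40 − 40.2892 × 0.642788 = 14.10 kN.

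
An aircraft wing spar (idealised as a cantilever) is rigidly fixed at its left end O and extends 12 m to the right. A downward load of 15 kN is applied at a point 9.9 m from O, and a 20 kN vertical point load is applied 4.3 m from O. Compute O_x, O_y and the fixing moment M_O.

O_x = 0, O_y = 35.00 kN, M_O = 234.5 kN·m

ΣF_x = 0: O_x = 0.
ΣF_y = 0: O_y − 15 − 20 = 0 → O_y = 35.00 kN.
ΣM about O: M_O − 15·9.9 − 20·4.3 = 0 → M_O = 234.5 kN·m.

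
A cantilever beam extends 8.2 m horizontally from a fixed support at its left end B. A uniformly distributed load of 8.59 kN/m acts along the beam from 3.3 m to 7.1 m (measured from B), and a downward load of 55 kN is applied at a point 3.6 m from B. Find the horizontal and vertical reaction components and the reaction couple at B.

B_x = 0, B_y = 87.64 kN, M_B = 367.7 kN·m

Resultant of the distributed load: 8.59 × 3.8 = 32.642 kN at 5.2 m from B.
ΣF_x = 0: B_x = 0.
ΣF_y = 0: B_y − 8.59·3.8 − 55 = 0 → B_y = 87.64 kN.
ΣM about B: M_B − (8.59·3.8)·5.2 − 55·3.6 = 0 → M_B = 367.7 kN·m.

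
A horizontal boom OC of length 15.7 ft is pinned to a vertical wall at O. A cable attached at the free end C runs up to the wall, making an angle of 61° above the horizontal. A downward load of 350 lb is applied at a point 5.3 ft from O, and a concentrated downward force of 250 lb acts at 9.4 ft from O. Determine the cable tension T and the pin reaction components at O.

ΣM about O: T·sin61°·15.7 − 350·5.3 − 250·9.4 = 0 → T = 4205/(15.7·0.87462) = 306.229 ≈ 306.2 lb.
ΣF_x = 0: O_x − T·cos61° = 0 → O_x = 306.229 × 0.48481 = 148.5 lb.
ΣF_y = 0: O_y + T·sin61° − 350 − 250 = 0 → O_y = 600 − 306.229 × 0.87462 = 332.2 lb.

T = 306.2 lb, O_x = 148.5 lb, O_y = 332.2 lb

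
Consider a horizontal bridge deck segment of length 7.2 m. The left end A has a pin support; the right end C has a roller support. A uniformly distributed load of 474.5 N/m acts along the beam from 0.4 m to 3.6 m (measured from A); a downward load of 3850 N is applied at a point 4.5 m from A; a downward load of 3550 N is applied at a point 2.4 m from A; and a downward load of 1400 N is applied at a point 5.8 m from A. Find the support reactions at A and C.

Resultant of the distributed load: 474.5 × 3.2 = 1518.4 N at 2 m from A.
Taking moments about A: C_y·7.2 − (474.5·3.2)·2 − 3850·4.5 − 3550·2.4 − 1400·5.8 = 0 → C_y = 37001.8/7.2 = 5139.14 ≈ 5139 N.
ΣF_y = 0: A_y + 5139.14 − 474.5·3.2 − 3850 − 3550 − 1400 = 0 → A_y = 5179 N.
ΣF_x = 0: no horizontal applied forces, so A_x = 0.

A_x = 0, A_y = 5179 N, C_y = 5139 N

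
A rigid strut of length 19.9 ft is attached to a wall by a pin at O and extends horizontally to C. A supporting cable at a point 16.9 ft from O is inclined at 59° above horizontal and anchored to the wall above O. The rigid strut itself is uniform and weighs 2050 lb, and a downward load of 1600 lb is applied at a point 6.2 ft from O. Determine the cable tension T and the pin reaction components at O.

T = 2093 lb, O_x = 1078 lb, O_y = 1856 lb

ΣM about O: T·sin59°·16.9 − 2050·9.95 − 1600·6.2 = 0 → T = 30317.5/(16.9·0.857167) = 2092.87 ≈ 2093 lb.
ΣF_x = 0: O_x − T·cos59° = 0 → O_x = 2092.87 × 0.515038 = 1078 lb.
ΣF_y = 0: O_y + T·sin59° − 2050 − 1600 = 0 → O_y = 3650 − 2092.87 × 0.857167 = 1856 lb.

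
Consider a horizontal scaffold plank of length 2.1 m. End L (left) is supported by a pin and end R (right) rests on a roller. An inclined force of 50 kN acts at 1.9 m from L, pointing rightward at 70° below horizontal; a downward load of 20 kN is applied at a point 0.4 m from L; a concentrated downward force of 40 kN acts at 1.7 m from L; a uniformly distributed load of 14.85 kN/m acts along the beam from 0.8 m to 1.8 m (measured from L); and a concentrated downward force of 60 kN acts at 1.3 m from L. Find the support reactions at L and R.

Resultant of the distributed load: 14.85 × 1 = 14.85 kN at 1.3 m from L.
ΣM about L: R_y·2.1 − 50·sin70°·1.9 − 20·0.4 − 40·1.7 − (14.85·1)·1.3 − 60·1.3 = 0 → R_y = 262.576/2.1 = 125.036 ≈ 125.0 kN.
ΣF_y = 0: L_y + 125.036 − 50·sin70° − 20 − 40 − 14.85·1 − 60 = 0 → L_y = 56.80 kN.
ΣF_x = 0: L_x + 50·cos70° = 0 → L_x = -17.10 kN.

L_x = -17.10 kN, L_y = 56.80 kN, R_y = 125.0 kN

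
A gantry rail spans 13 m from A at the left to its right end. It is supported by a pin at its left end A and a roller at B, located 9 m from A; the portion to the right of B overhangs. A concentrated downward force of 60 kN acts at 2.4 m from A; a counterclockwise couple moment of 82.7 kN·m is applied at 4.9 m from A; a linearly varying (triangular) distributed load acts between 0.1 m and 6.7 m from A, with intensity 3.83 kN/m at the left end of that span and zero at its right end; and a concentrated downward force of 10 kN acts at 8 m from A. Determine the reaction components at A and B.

A_x = 0, A_y = 63.71 kN, B_y = 18.93 kN

Resultant of the triangular load: ½ × 3.83 × 6.6 = 12.639 kN, acting at 2.3 m from A (one-third of the span from the peak).
Moments about A: B_y·9 − 60·2.4 + 82.7 − (½·3.83·6.6)·2.3 − 10·8 = 0 → B_y = 170.3697/9 = 18.93 kN.
ΣF_y = 0: A_y + 18.93 − 60 − ½·3.83·6.6 − 10 = 0 → A_y = 63.71 kN.
ΣF_x = 0: no horizontal applied forces, so A_x = 0.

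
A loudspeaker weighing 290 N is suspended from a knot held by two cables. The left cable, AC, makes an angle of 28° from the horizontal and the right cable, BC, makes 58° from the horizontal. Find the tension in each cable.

ΣF_x = 0: −T_AC·cos28° + T_BC·cos58° = 0 → T_BC = 1.66619·T_AC.
ΣF_y = 0: T_AC·sin28° + T_BC·sin58° = 290.
Substitute: T_AC·(0.469472 + 1.66619·0.848048) = 290 → T_AC = 154.052 ≈ 154.1 N.
Then T_BC = 1.66619 × 154.052 = 256.7 N.

T_AC = 154.1 N, T_BC = 256.7 N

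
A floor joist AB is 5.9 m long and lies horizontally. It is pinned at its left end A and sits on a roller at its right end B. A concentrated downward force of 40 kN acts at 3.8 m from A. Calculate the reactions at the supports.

A_x = 0, A_y = 14.24 kN, B_y = 25.76 kN

ΣM about A: B_y·5.9 − 40·3.8 = 0 → B_y = 152/5.9 = 25.7627 ≈ 25.76 kN.
ΣF_y = 0: A_y + 25.7627 − 40 = 0 → A_y = 14.24 kN.
ΣF_x = 0: no horizontal applied forces, so A_x = 0.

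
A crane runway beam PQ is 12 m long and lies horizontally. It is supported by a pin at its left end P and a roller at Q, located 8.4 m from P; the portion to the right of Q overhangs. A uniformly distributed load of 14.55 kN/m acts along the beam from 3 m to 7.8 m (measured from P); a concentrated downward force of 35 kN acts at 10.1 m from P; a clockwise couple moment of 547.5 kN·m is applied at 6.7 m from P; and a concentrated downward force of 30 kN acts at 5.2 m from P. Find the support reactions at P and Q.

P_x = 0, P_y = -35.89 kN, Q_y = 170.7 kN

Resultant of the distributed load: 14.55 × 4.8 = 69.84 kN at 5.4 m from P.
ΣM about P: Q_y·8.4 − (14.55·4.8)·5.4 − 35·10.1 − 547.5 − 30·5.2 = 0 → Q_y = 1434.136/8.4 = 170.73 ≈ 170.7 kN.
ΣF_y = 0: P_y + 170.73 − 14.55·4.8 − 35 − 30 = 0 → P_y = -35.89 kN.
ΣF_x = 0: no horizontal applied forces, so P_x = 0.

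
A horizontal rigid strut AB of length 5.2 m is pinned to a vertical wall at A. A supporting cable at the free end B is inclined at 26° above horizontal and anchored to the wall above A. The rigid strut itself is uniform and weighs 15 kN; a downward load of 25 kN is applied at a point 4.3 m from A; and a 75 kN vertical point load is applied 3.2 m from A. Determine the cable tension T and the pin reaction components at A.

T = 169.6 kN, A_x = 152.4 kN, A_y = 40.67 kN

ΣM about A: T·sin26°·5.2 − 15·2.6 − 25·4.3 − 75·3.2 = 0 → T = 386.5/(5.2·0.438371) = 169.553 ≈ 169.6 kN.
ΣF_x = 0: A_x − T·cos26° = 0 → A_x = 169.553 × 0.898794 = 152.4 kN.
ΣF_y = 0: A_y + T·sin26° − 15 − 25 − 75 = 0 → A_y = 115 − 169.553 × 0.438371 = 40.67 kN.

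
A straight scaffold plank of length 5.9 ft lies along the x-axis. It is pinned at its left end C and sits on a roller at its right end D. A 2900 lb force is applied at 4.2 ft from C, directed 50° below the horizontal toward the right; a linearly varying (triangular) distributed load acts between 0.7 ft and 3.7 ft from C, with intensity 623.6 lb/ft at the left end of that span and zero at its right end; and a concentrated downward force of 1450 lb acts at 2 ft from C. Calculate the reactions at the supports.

Resultant of the triangular load: ½ × 623.6 × 3 = 935.4 lb, acting at 1.7 ft from C (one-third of the span from the peak).
Taking moments about C: D_y·5.9 − 2900·sin50°·4.2 − (½·623.6·3)·1.7 − 1450·2 = 0 → D_y = 13820.6/5.9 = 2342.47 ≈ 2342 lb.
ΣF_y = 0: C_y + 2342.47 − 2900·sin50° − ½·623.6·3 − 1450 = 0 → C_y = 2264 lb.
ΣF_x = 0: C_x + 2900·cos50° = 0 → C_x = -1864 lb.

C_x = -1864 lb, C_y = 2264 lb, D_y = 2342 lb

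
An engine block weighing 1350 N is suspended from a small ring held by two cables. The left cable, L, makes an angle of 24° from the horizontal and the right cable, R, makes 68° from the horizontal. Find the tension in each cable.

T_L = 506.0 N, T_R = 1234 N

ΣF_x = 0: −T_L·cos24° + T_R·cos68° = 0 → T_R = 2.43868·T_L.
ΣF_y = 0: T_L·sin24° + T_R·sin68° = 1350.
Substitute: T_L·(0.406737 + 2.43868·0.927184) = 1350 → T_L = 506.027 ≈ 506.0 N.
Then T_R = 2.43868 × 506.027 = 1234 N.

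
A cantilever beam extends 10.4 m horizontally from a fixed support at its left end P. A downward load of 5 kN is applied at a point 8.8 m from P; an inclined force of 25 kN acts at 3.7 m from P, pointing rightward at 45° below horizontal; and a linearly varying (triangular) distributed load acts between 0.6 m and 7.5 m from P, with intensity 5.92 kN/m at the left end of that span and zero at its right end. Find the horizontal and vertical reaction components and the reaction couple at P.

P_x = -17.68 kN, P_y = 43.10 kN, M_P = 168.6 kN·m

Resultant of the triangular load: ½ × 5.92 × 6.9 = 20.424 kN, acting at 2.9 m from P (one-third of the span from the peak).
ΣF_x = 0: P_x + 25·cos45° = 0 → P_x = -17.68 kN.
ΣF_y = 0: P_y − 5 − 25·sin45° − ½·5.92·6.9 = 0 → P_y = 43.10 kN.
ΣM about P: M_P − 5·8.8 − 25·sin45°·3.7 − (½·5.92·6.9)·2.9 = 0 → M_P = 168.6 kN·m.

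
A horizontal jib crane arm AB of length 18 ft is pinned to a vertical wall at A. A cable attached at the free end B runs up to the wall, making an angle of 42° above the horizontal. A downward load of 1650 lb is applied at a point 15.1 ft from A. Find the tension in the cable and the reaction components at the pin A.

T = 2069 lb, A_x = 1537 lb, A_y = 265.8 lb

ΣM about A: T·sin42°·18 − 1650·15.1 = 0 → T = 24915/(18·0.669131) = 2068.6 ≈ 2069 lb.
ΣF_x = 0: A_x − T·cos42° = 0 → A_x = 2068.6 × 0.743145 = 1537 lb.
ΣF_y = 0: A_y + T·sin42° − 1650 = 0 → A_y = 1650 − 2068.6 × 0.669131 = 265.8 lb.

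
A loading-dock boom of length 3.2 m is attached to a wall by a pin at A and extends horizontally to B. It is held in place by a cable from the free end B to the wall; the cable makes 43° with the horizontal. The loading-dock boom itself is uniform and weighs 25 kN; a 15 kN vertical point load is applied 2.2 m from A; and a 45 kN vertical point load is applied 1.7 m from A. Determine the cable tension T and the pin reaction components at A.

T = 68.50 kN, A_x = 50.10 kN, A_y = 38.28 kN

ΣM about A: T·sin43°·3.2 − 25·1.6 − 15·2.2 − 45·1.7 = 0 → T = 149.5/(3.2·0.681998) = 68.5028 ≈ 68.50 kN.
ΣF_x = 0: A_x − T·cos43° = 0 → A_x = 68.5028 × 0.731354 = 50.10 kN.
ΣF_y = 0: A_y + T·sin43° − 25 − 15 − 45 = 0 → A_y = 85 − 68.5028 × 0.681998 = 38.28 kN.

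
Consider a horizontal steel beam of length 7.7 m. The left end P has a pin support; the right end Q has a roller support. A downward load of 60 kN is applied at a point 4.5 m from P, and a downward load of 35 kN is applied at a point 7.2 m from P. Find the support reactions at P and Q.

P_x = 0, P_y = 27.21 kN, Q_y = 67.79 kN

ΣM about P: Q_y·7.7 − 60·4.5 − 35·7.2 = 0 → Q_y = 522/7.7 = 67.7922 ≈ 67.79 kN.
ΣF_y = 0: P_y + 67.7922 − 60 − 35 = 0 → P_y = 27.21 kN.
ΣF_x = 0: no horizontal applied forces, so P_x = 0.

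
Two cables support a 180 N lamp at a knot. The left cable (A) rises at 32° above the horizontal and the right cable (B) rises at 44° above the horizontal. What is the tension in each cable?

T_A = 133.4 N, T_B = 157.3 N

ΣF_x = 0: −T_A·cos32° + T_B·cos44° = 0 → T_B = 1.17893·T_A.
ΣF_y = 0: T_A·sin32° + T_B·sin44° = 180.
Substitute: T_A·(0.529919 + 1.17893·0.694658) = 180 → T_A = 133.445 ≈ 133.4 N.
Then T_B = 1.17893 × 133.445 = 157.3 N.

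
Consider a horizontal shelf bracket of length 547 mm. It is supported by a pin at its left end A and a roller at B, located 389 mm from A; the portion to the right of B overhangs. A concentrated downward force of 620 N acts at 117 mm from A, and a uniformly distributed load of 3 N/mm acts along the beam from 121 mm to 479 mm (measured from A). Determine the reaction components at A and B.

Resultant of the distributed load: 3 × 358 = 1074 N at 300 mm from A.
ΣM about A: B_y·389 − 620·117 − (3·358)·300 = 0 → B_y = 394740/389 = 1014.76 ≈ 1015 N.
ΣF_y = 0: A_y + 1014.76 − 620 − 3·358 = 0 → A_y = 679.2 N.
ΣF_x = 0: no horizontal applied forces, so A_x = 0.

A_x = 0, A_y = 679.2 N, B_y = 1015 N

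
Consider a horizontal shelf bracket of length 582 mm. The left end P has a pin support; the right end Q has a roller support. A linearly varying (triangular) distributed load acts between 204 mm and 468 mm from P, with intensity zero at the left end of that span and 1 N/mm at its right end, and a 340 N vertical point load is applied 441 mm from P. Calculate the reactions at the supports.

P_x = 0, P_y = 128.2 N, Q_y = 343.8 N

Resultant of the triangular load: ½ × 1 × 264 = 132 N, acting at 380 mm from P (one-third of the span from the peak).
ΣM about P: Q_y·582 − (½·1·264)·380 − 340·441 = 0 → Q_y = 200100/582 = 343.814 ≈ 343.8 N.
ΣF_y = 0: P_y + 343.814 − ½·1·264 − 340 = 0 → P_y = 128.2 N.
ΣF_x = 0: no horizontal applied forces, so P_x = 0.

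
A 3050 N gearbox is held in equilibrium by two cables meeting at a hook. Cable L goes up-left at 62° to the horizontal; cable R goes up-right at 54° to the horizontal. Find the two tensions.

T_L = 1995 N, T_R = 1593 N

ΣF_x = 0: −T_L·cos62° + T_R·cos54° = 0 → T_R = 0.798713·T_L.
ΣF_y = 0: T_L·sin62° + T_R·sin54° = 3050.
Substitute: T_L·(0.882948 + 0.798713·0.809017) = 3050 → T_L = 1994.61 ≈ 1995 N.
Then T_R = 0.798713 × 1994.61 = 1593 N.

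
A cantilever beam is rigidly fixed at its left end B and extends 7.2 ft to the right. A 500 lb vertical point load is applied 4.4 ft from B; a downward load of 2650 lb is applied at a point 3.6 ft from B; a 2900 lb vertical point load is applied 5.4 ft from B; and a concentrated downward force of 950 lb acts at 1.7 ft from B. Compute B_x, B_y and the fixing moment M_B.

ΣF_x = 0: B_x = 0.
ΣF_y = 0: B_y − 500 − 2650 − 2900 − 950 = 0 → B_y = 7000 lb.
ΣM about B: M_B − 500·4.4 − 2650·3.6 − 2900·5.4 − 950·1.7 = 0 → M_B = 29020 lb·ft.

B_x = 0, B_y = 7000 lb, M_B = 29020 lb·ft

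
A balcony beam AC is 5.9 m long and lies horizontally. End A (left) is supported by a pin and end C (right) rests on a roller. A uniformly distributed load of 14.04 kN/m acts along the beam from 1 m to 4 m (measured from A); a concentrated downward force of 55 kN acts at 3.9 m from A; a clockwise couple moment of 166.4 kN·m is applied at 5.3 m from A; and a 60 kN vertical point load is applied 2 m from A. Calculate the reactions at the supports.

A_x = 0, A_y = 54.37 kN, C_y = 102.7 kN

Resultant of the distributed load: 14.04 × 3 = 42.12 kN at 2.5 m from A.
Moments about A: C_y·5.9 − (14.04·3)·2.5 − 55·3.9 − 166.4 − 60·2 = 0 → C_y = 606.2/5.9 = 102.746 ≈ 102.7 kN.
ΣF_y = 0: A_y + 102.746 − 14.04·3 − 55 − 60 = 0 → A_y = 54.37 kN.
ΣF_x = 0: no horizontal applied forces, so A_x = 0.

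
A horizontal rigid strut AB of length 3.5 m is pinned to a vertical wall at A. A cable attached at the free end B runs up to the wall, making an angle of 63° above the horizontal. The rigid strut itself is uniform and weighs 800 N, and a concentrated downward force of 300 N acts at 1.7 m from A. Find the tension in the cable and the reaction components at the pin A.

T = 612.5 N, A_x = 278.1 N, A_y = 554.3 N

ΣM about A: T·sin63°·3.5 − 800·1.75 − 300·1.7 = 0 → T = 1910/(3.5·0.891007) = 612.469 ≈ 612.5 N.
ΣF_x = 0: A_x − T·cos63° = 0 → A_x = 612.469 × 0.45399 = 278.1 N.
ΣF_y = 0: A_y + T·sin63° − 800 − 300 = 0 → A_y = 1100 − 612.469 × 0.891007 = 554.3 N.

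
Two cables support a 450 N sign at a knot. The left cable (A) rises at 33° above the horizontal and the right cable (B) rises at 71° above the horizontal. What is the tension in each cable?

T_A = 151.0 N, T_B = 389.0 N

ΣF_x = 0: −T_A·cos33° + T_B·cos71° = 0 → T_B = 2.57602·T_A.
ΣF_y = 0: T_A·sin33° + T_B·sin71° = 450.
Substitute: T_A·(0.544639 + 2.57602·0.945519) = 450 → T_A = 150.991 ≈ 151.0 N.
Then T_B = 2.57602 × 150.991 = 389.0 N.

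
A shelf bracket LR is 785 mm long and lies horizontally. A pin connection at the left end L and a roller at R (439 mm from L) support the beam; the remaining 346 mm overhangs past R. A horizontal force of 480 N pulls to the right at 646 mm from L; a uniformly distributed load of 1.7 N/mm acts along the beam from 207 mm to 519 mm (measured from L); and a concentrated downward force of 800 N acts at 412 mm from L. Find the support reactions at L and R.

L_x = -480.0 N, L_y = 141.0 N, R_y = 1189 N

Resultant of the distributed load: 1.7 × 312 = 530.4 N at 363 mm from L.
ΣM about L: R_y·439 − (1.7·312)·363 − 800·412 = 0 → R_y = 522135.2/439 = 1189.37 ≈ 1189 N.
ΣF_y = 0: L_y + 1189.37 − 1.7·312 − 800 = 0 → L_y = 141.0 N.
ΣF_x = 0: L_x + 480 = 0 → L_x = -480.0 N.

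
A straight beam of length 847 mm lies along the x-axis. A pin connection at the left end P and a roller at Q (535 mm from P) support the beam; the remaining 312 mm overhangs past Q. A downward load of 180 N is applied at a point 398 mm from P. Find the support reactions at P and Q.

Moments about P: Q_y·535 − 180·398 = 0 → Q_y = 71640/535 = 133.907 ≈ 133.9 N.
ΣF_y = 0: P_y + 133.907 − 180 = 0 → P_y = 46.09 N.
ΣF_x = 0: no horizontal applied forces, so P_x = 0.

P_x = 0, P_y = 46.09 N, Q_y = 133.9 N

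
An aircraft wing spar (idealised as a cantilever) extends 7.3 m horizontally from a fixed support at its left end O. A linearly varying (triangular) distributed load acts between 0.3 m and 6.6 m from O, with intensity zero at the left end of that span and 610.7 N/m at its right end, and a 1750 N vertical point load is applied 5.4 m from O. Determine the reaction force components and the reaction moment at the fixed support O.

O_x = 0, O_y = 3674 N, M_O = 18110 N·m

Resultant of the triangular load: ½ × 610.7 × 6.3 = 1923.705 N, acting at 4.5 m from O (one-third of the span from the peak).
ΣF_x = 0: O_x = 0.
ΣF_y = 0: O_y − ½·610.7·6.3 − 1750 = 0 → O_y = 3674 N.
ΣM about O: M_O − (½·610.7·6.3)·4.5 − 1750·5.4 = 0 → M_O = 18110 N·m.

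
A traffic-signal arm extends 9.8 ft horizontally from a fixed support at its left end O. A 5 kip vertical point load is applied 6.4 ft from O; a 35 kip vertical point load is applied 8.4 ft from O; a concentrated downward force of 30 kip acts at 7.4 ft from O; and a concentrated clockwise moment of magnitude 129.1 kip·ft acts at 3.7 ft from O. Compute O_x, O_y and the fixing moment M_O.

ΣF_x = 0: O_x = 0.
ΣF_y = 0: O_y − 5 − 35 − 30 = 0 → O_y = 70.00 kip.
ΣM about O: M_O − 5·6.4 − 35·8.4 − 30·7.4 − 129.1 = 0 → M_O = 677.1 kip·ft.

O_x = 0, O_y = 70.00 kip, M_O = 677.1 kip·ft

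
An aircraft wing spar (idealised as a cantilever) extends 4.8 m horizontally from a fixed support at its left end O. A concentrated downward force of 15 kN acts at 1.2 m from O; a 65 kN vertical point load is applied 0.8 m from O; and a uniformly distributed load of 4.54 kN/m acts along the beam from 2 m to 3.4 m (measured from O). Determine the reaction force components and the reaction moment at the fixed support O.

Resultant of the distributed load: 4.54 × 1.4 = 6.356 kN at 2.7 m from O.
ΣF_x = 0: O_x = 0.
ΣF_y = 0: O_y − 15 − 65 − 4.54·1.4 = 0 → O_y = 86.36 kN.
ΣM about O: M_O − 15·1.2 − 65·0.8 − (4.54·1.4)·2.7 = 0 → M_O = 87.16 kN·m.

O_x = 0, O_y = 86.36 kN, M_O = 87.16 kN·m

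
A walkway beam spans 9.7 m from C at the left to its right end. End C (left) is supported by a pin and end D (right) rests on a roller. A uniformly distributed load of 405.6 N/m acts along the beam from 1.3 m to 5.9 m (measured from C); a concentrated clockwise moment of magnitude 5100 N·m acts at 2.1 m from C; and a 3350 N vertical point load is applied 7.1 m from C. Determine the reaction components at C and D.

Resultant of the distributed load: 405.6 × 4.6 = 1865.76 N at 3.6 m from C.
Moments about C: D_y·9.7 − (405.6·4.6)·3.6 − 5100 − 3350·7.1 = 0 → D_y = 35601.736/9.7 = 3670.28 ≈ 3670 N.
ΣF_y = 0: C_y + 3670.28 − 405.6·4.6 − 3350 = 0 → C_y = 1545 N.
ΣF_x = 0: no horizontal applied forces, so C_x = 0.

C_x = 0, C_y = 1545 N, D_y = 3670 N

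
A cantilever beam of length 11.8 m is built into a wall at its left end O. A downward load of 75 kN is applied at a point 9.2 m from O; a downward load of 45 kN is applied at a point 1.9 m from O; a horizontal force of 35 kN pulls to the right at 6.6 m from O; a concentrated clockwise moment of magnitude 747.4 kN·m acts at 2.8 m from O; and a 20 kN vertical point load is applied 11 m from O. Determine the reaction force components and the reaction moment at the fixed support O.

ΣF_x = 0: O_x + 35 = 0 → O_x = -35.00 kN.
ΣF_y = 0: O_y − 75 − 45 − 20 = 0 → O_y = 140.0 kN.
ΣM about O: M_O − 75·9.2 − 45·1.9 − 747.4 − 20·11 = 0 → M_O = 1743 kN·m.

O_x = -35.00 kN, O_y = 140.0 kN, M_O = 1743 kN·m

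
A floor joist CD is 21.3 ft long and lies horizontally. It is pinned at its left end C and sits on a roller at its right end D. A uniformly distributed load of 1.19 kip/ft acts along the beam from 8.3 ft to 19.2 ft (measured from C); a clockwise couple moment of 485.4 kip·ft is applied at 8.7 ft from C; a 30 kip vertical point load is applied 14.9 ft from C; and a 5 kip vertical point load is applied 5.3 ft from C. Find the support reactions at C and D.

C_x = 0, C_y = -5.421 kip, D_y = 53.39 kip

Resultant of the distributed load: 1.19 × 10.9 = 12.971 kip at 13.75 ft from C.
Taking moments about C: D_y·21.3 − (1.19·10.9)·13.75 − 485.4 − 30·14.9 − 5·5.3 = 0 → D_y = 1137.25125/21.3 = 53.3921 ≈ 53.39 kip.
ΣF_y = 0: C_y + 53.3921 − 1.19·10.9 − 30 − 5 = 0 → C_y = -5.421 kip.
ΣF_x = 0: no horizontal applied forces, so C_x = 0.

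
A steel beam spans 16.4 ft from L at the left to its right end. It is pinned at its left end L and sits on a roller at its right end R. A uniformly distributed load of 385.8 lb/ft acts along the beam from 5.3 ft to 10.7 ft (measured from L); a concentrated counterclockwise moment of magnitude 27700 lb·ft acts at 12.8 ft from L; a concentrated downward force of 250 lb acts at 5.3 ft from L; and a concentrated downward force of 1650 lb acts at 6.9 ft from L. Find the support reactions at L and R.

Resultant of the distributed load: 385.8 × 5.4 = 2083.32 lb at 8 ft from L.
ΣM about L: R_y·16.4 − (385.8·5.4)·8 + 27700 − 250·5.3 − 1650·6.9 = 0 → R_y = 1676.56/16.4 = 102.229 ≈ 102.2 lb.
ΣF_y = 0: L_y + 102.229 − 385.8·5.4 − 250 − 1650 = 0 → L_y = 3881 lb.
ΣF_x = 0: no horizontal applied forces, so L_x = 0.

L_x = 0, L_y = 3881 lb, R_y = 102.2 lb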